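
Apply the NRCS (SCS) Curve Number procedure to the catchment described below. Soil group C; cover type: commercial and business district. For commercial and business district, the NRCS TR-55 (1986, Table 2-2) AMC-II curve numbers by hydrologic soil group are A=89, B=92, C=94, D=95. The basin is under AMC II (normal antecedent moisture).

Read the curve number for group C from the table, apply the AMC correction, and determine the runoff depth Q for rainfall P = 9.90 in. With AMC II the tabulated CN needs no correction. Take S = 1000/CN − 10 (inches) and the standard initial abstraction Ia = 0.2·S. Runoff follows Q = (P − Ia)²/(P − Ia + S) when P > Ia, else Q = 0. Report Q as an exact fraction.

Q = 7031883/766570 in ≈ 9.173 in

NRCS table: commercial and business district, soil group C → CN(II) = 94
Average conditions: CN = 94 (no AMC adjustment).
S = 1000/94 − 10 = 30/47 in ≈ 0.638 in
Initial abstraction Ia = S/5 = (30/47)/5 = 6/47 ≈ 0.128 in
Since P=9.900 > Ia=0.128: effective rainfall P−Ia = 4593/470 in
Q = (4593/470)²/((4593/470) + 30/47) = (21095649/220900)/(4893/470) = 7031883/766570 in ≈ 9.173 in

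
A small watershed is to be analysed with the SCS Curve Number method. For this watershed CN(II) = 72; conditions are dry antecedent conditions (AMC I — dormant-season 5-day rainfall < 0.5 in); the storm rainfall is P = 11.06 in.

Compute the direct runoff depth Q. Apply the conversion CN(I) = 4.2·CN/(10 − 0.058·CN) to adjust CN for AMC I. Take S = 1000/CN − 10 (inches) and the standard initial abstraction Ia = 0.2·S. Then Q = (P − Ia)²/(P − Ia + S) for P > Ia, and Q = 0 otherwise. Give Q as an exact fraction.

CN(I) from CN(II)=72: (4.2·72)/(10 − 0.058·72) = 675/13 ≈ 51.923
Max retention: S = 1000/(675/13) − 10 = 250/27 in (≈ 9.259 in)
Ia = 0.2S: 0.2·9.259 = 1.852 in (exactly 50/27)
Excess rainfall: 11.060 − 1.852 = 9.208 in; P > Ia so Q > 0
Q: (12431/1350)² ÷ (24931/1350) = 154529761/33656850 in (≈ 4.591 in)

Q = 154529761/33656850 in ≈ 4.591 in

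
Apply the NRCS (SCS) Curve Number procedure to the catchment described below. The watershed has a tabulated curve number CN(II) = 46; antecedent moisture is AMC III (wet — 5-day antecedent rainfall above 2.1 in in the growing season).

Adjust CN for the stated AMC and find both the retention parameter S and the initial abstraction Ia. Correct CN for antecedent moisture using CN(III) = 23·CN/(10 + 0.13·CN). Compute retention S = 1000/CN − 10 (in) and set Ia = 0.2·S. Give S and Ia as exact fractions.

CN(III) from CN(II)=46: (23·46)/(10 + 0.13·46) = 52900/799 ≈ 66.208
S = 1000/(52900/799) − 10 = 2700/529 in ≈ 5.104 in
Initial abstraction Ia = S/5 = (2700/529)/5 = 540/529 ≈ 1.021 in

S = 2700/529 in ≈ 5.104 in; Ia = 540/529 in ≈ 1.021 in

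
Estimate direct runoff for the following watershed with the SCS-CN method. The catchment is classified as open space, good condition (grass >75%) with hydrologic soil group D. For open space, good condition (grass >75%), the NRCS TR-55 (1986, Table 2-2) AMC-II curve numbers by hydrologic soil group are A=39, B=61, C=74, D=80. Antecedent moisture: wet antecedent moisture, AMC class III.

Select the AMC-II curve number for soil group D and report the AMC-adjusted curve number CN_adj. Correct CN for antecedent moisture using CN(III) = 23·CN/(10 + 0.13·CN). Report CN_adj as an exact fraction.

NRCS table: open space, good condition (grass >75%), soil group D → CN(II) = 80
Adjust CN=80 to AMC III: 23·80/(10 + 0.13·80) → 1840 ÷ (102/5) = 4600/51 ≈ 90.196

CN_adj = 4600/51 ≈ 90.196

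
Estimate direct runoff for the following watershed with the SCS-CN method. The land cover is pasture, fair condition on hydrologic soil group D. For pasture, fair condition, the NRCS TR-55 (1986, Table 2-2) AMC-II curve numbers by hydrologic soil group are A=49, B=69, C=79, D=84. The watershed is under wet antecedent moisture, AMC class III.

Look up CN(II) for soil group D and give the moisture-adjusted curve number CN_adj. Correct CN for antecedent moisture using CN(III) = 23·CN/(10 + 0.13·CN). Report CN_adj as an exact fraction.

CN_adj = 48300/523 ≈ 92.352

NRCS table: pasture, fair condition, soil group D → CN(II) = 84
CN(III) from CN(II)=84: (23·84)/(10 + 0.13·84) = 48300/523 ≈ 92.352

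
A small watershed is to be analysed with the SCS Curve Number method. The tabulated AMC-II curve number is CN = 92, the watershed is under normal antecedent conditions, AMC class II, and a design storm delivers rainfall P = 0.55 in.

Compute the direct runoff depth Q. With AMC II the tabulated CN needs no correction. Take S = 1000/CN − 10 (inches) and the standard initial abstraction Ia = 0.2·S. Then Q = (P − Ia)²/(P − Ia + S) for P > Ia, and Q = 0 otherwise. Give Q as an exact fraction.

CN(II) = 92; AMC II needs no correction.
Max retention: S = 1000/92 − 10 = 20/23 in (≈ 0.870 in)
Ia = 0.2·(20/23) = 4/23 in ≈ 0.174 in
Since P=0.550 > Ia=0.174: effective rainfall P−Ia = 173/460 in
Runoff Q = (P−Ia)²/(P−Ia+S) = (0.376)²/(0.376+0.870) = 29929/263580 ≈ 0.114 in

Q = 29929/263580 in ≈ 0.114 in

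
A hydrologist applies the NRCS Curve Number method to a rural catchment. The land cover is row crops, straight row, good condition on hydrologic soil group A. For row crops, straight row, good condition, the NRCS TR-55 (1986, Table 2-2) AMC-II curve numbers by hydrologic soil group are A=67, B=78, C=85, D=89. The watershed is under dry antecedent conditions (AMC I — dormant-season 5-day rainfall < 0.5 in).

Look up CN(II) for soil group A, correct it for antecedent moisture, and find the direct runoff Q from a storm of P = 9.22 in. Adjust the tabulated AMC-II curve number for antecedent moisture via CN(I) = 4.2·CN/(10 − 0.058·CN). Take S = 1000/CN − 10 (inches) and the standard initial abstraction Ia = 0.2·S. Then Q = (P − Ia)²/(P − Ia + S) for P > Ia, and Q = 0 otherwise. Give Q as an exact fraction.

NRCS table: row crops, straight row, good condition, soil group A → CN(II) = 67
CN(I) from CN(II)=67: (4.2·67)/(10 − 0.058·67) = 46900/1019 ≈ 46.026
Retention S: 1000/CN − 10 with CN=46.026 → S = 5500/469 ≈ 11.727 in
Ia = 0.2S: 0.2·11.727 = 2.345 in (exactly 1100/469)
Excess rainfall: 9.220 − 2.345 = 6.875 in; P > Ia so Q > 0
Runoff Q = (P−Ia)²/(P−Ia+S) = (6.875)²/(6.875+11.727) = 25988341681/10229101050 ≈ 2.541 in

Q = 25988341681/10229101050 in ≈ 2.541 in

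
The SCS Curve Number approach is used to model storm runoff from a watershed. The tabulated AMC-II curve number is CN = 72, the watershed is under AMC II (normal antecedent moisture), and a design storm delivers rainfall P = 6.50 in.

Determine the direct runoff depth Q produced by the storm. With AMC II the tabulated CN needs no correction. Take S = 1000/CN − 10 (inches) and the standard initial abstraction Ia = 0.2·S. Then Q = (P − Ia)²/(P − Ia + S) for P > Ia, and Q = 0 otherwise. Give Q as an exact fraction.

AMC II — tabulated CN = 72 applies directly.
Retention S: 1000/CN − 10 with CN=72.000 → S = 35/9 ≈ 3.889 in
Ia = 0.2S: 0.2·3.889 = 0.778 in (exactly 7/9)
Excess rainfall: 6.500 − 0.778 = 5.722 in; P > Ia so Q > 0
Q: (103/18)² ÷ (173/18) = 10609/3114 in (≈ 3.407 in)

Q = 10609/3114 in ≈ 3.407 in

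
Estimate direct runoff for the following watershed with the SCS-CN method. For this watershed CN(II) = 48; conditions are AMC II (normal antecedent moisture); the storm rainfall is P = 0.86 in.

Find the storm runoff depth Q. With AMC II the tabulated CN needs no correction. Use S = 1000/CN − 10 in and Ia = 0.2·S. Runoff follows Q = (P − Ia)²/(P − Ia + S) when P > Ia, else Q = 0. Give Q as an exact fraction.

CN(II) = 48; AMC II needs no correction.
Retention S: 1000/CN − 10 with CN=48.000 → S = 65/6 ≈ 10.833 in
Ia = 0.2S: 0.2·10.833 = 2.167 in (exactly 13/6)
P = 0.860 ≤ Ia = 2.167 in: entire storm abstracted, Q = 0.

Q = 0 in ≈ 0.000 in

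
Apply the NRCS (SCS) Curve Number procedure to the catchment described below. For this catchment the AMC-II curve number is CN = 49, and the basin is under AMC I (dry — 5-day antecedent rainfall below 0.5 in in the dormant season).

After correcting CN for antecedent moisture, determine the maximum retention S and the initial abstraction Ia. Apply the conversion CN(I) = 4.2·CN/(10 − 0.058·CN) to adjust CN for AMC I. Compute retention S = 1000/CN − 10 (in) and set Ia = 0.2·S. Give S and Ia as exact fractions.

S = 8500/343 in ≈ 24.781 in; Ia = 1700/343 in ≈ 4.956 in

Adjust CN=49 to AMC I: 4.2·49/(10 − 0.058·49) → (1029/5) ÷ (3579/500) = 34300/1193 ≈ 28.751
Max retention: S = 1000/(34300/1193) − 10 = 8500/343 in (≈ 24.781 in)
Ia = 0.2S: 0.2·24.781 = 4.956 in (exactly 1700/343)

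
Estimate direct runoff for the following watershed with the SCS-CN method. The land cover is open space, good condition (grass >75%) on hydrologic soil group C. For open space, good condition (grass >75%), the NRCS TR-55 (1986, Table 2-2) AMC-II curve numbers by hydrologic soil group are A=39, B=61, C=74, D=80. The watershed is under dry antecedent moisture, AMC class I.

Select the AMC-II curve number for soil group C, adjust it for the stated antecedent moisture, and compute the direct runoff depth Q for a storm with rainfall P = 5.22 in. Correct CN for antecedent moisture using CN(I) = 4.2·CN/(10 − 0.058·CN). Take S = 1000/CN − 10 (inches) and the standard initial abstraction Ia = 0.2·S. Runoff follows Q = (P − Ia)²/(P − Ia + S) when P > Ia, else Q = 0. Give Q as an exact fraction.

NRCS table: open space, good condition (grass >75%), soil group C → CN(II) = 74
Adjust CN=74 to AMC I: 4.2·74/(10 − 0.058·74) → (1554/5) ÷ (1427/250) = 77700/1427 ≈ 54.450
Max retention: S = 1000/(77700/1427) − 10 = 6500/777 in (≈ 8.366 in)
Initial abstraction Ia = S/5 = (6500/777)/5 = 1300/777 ≈ 1.673 in
Since P=5.220 > Ia=1.673: effective rainfall P−Ia = 137797/38850 in
Q: (137797/38850)² ÷ (462797/38850) = 18988013209/17979663450 in (≈ 1.056 in)

Q = 18988013209/17979663450 in ≈ 1.056 in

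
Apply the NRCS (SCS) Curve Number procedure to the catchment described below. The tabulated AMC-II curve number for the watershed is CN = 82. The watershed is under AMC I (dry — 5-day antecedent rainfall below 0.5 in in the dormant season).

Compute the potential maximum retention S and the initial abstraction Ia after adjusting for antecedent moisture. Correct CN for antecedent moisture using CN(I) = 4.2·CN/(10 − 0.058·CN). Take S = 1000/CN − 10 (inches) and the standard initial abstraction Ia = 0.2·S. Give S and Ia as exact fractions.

CN(I) from CN(II)=82: (4.2·82)/(10 − 0.058·82) = 28700/437 ≈ 65.675
Max retention: S = 1000/(28700/437) − 10 = 1500/287 in (≈ 5.226 in)
Ia = 0.2·(1500/287) = 300/287 in ≈ 1.045 in

S = 1500/287 in ≈ 5.226 in; Ia = 300/287 in ≈ 1.045 in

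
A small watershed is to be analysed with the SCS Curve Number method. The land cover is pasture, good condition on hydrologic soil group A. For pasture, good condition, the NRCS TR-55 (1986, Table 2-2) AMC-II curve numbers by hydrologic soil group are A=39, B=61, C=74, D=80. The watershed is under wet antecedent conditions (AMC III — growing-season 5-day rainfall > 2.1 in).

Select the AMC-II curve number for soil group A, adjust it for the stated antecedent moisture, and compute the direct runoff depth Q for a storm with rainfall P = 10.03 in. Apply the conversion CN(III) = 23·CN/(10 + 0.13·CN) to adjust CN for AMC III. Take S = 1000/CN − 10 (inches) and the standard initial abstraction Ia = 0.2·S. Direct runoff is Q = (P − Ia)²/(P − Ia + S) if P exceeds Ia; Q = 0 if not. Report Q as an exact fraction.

Q = 604803291481/124475882700 in ≈ 4.859 in

NRCS table: pasture, good condition, soil group A → CN(II) = 39
Wet (AMC III): CN(III) = 23·39/(10 + 0.13·39) = 897/(1507/100) = 89700/1507 ≈ 59.522
Max retention: S = 1000/(89700/1507) − 10 = 6100/897 in (≈ 6.800 in)
Ia = 0.2·(6100/897) = 1220/897 in ≈ 1.360 in
Since P=10.030 > Ia=1.360: effective rainfall P−Ia = 777691/89700 in
Q = (777691/89700)²/((777691/89700) + 6100/897) = (604803291481/8046090000)/(1387691/89700) = 604803291481/124475882700 in ≈ 4.859 in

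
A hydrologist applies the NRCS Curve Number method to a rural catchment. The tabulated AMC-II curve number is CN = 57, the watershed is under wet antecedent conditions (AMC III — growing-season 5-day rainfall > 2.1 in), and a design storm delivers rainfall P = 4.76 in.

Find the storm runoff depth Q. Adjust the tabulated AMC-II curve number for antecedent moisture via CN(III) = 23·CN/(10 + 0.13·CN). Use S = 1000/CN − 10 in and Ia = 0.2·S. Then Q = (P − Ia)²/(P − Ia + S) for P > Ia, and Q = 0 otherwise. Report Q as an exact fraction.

CN(III) from CN(II)=57: (23·57)/(10 + 0.13·57) = 131100/1741 ≈ 75.302
Max retention: S = 1000/(131100/1741) − 10 = 4300/1311 in (≈ 3.280 in)
Initial abstraction Ia = S/5 = (4300/1311)/5 = 860/1311 ≈ 0.656 in
P − Ia = 4.760 − 0.656 = 134509/32775 ≈ 4.104 in (> 0, runoff occurs)
Q = (134509/32775)²/((134509/32775) + 4300/1311) = (18092671081/1074200625)/(242009/32775) = 18092671081/7931844975 in ≈ 2.281 in

Q = 18092671081/7931844975 in ≈ 2.281 in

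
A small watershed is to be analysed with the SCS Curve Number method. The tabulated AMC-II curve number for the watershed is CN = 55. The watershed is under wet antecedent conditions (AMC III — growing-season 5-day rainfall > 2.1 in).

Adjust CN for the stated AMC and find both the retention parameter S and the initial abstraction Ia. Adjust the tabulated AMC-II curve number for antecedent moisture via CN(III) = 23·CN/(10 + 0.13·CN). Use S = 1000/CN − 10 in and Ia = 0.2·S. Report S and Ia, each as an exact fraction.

S = 900/253 in ≈ 3.557 in; Ia = 180/253 in ≈ 0.711 in

Wet (AMC III): CN(III) = 23·55/(10 + 0.13·55) = 1265/(343/20) = 25300/343 ≈ 73.761
S = 1000/(25300/343) − 10 = 900/253 in ≈ 3.557 in
Ia = 0.2S: 0.2·3.557 = 0.711 in (exactly 180/253)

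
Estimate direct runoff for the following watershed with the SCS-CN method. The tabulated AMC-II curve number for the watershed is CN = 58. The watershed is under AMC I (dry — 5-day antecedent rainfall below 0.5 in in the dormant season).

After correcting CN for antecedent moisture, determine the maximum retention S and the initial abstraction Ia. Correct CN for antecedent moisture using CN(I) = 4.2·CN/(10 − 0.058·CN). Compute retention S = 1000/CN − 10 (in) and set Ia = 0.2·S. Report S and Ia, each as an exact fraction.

Adjust CN=58 to AMC I: 4.2·58/(10 − 0.058·58) → (1218/5) ÷ (1659/250) = 2900/79 ≈ 36.709
Max retention: S = 1000/(2900/79) − 10 = 500/29 in (≈ 17.241 in)
Initial abstraction Ia = S/5 = (500/29)/5 = 100/29 ≈ 3.448 in

S = 500/29 in ≈ 17.241 in; Ia = 100/29 in ≈ 3.448 in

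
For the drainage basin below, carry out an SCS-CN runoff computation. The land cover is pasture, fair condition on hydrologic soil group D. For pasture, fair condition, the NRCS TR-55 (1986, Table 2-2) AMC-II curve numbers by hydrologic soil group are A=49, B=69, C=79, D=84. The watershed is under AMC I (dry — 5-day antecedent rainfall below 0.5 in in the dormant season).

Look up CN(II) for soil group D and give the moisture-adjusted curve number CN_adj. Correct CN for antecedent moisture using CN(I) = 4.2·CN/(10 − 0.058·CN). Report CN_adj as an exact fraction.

NRCS table: pasture, fair condition, soil group D → CN(II) = 84
Adjust CN=84 to AMC I: 4.2·84/(10 − 0.058·84) → (1764/5) ÷ (641/125) = 44100/641 ≈ 68.799

CN_adj = 44100/641 ≈ 68.799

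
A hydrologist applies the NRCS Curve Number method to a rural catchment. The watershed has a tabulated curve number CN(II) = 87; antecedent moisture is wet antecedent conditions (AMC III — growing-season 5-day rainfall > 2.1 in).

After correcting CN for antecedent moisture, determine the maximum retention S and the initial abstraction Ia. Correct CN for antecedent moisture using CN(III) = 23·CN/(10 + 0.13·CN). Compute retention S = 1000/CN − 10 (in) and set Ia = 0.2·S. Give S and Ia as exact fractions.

S = 1300/2001 in ≈ 0.650 in; Ia = 260/2001 in ≈ 0.130 in

CN(III) from CN(II)=87: (23·87)/(10 + 0.13·87) = 200100/2131 ≈ 93.900
S = 1000/(200100/2131) − 10 = 1300/2001 in ≈ 0.650 in
Ia = 0.2·(1300/2001) = 260/2001 in ≈ 0.130 in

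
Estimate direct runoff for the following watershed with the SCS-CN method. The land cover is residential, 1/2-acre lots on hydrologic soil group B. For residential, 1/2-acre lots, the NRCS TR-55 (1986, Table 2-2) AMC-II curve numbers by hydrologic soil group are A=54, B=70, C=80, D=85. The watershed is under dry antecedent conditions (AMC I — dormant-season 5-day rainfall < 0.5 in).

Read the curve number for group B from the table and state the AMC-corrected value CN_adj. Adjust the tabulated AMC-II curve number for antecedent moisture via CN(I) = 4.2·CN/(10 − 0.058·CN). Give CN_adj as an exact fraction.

NRCS table: residential, 1/2-acre lots, soil group B → CN(II) = 70
Adjust CN=70 to AMC I: 4.2·70/(10 − 0.058·70) → 294 ÷ (297/50) = 4900/99 ≈ 49.495

CN_adj = 4900/99 ≈ 49.495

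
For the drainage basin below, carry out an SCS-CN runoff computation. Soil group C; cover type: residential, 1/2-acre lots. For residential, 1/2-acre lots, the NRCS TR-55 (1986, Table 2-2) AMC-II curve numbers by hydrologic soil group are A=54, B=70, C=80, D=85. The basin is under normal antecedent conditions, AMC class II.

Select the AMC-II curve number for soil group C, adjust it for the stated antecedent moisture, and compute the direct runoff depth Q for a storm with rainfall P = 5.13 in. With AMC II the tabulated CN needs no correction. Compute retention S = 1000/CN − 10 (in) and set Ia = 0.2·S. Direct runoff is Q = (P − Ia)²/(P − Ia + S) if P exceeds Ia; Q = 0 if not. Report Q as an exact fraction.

Q = 214369/71300 in ≈ 3.007 in

NRCS table: residential, 1/2-acre lots, soil group C → CN(II) = 80
CN(II) = 80; AMC II needs no correction.
S = 1000/80 − 10 = 5/2 in ≈ 2.500 in
Ia = 0.2S: 0.2·2.500 = 0.500 in (exactly 1/2)
P − Ia = 5.130 − 0.500 = 463/100 ≈ 4.630 in (> 0, runoff occurs)
Q: (463/100)² ÷ (713/100) = 214369/71300 in (≈ 3.007 in)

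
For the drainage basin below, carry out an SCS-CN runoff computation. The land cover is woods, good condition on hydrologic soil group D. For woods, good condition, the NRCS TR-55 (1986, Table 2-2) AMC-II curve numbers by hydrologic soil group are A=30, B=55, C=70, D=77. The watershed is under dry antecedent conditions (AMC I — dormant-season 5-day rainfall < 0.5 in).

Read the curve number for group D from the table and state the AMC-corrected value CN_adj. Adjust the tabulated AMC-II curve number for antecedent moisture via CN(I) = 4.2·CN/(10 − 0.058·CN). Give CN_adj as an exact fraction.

CN_adj = 161700/2767 ≈ 58.439

NRCS table: woods, good condition, soil group D → CN(II) = 77
Adjust CN=77 to AMC I: 4.2·77/(10 − 0.058·77) → (1617/5) ÷ (2767/500) = 161700/2767 ≈ 58.439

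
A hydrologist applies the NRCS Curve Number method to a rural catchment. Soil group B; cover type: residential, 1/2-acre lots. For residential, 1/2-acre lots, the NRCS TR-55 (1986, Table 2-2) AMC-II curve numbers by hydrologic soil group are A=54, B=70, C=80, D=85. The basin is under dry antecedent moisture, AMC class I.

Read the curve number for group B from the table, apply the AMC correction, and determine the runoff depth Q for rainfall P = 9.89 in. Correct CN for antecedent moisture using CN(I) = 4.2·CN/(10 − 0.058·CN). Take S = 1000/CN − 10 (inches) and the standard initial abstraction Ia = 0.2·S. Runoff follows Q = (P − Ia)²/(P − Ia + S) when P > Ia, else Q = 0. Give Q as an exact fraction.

NRCS table: residential, 1/2-acre lots, soil group B → CN(II) = 70
Dry (AMC I): CN(I) = 4.2·70/(10 − 0.058·70) = 294/(297/50) = 4900/99 ≈ 49.495
Max retention: S = 1000/(4900/99) − 10 = 500/49 in (≈ 10.204 in)
Ia = 0.2S: 0.2·10.204 = 2.041 in (exactly 100/49)
Excess rainfall: 9.890 − 2.041 = 7.849 in; P > Ia so Q > 0
Q = (38461/4900)²/((38461/4900) + 500/49) = (1479248521/24010000)/(88461/4900) = 1479248521/433458900 in ≈ 3.413 in

Q = 1479248521/433458900 in ≈ 3.413 in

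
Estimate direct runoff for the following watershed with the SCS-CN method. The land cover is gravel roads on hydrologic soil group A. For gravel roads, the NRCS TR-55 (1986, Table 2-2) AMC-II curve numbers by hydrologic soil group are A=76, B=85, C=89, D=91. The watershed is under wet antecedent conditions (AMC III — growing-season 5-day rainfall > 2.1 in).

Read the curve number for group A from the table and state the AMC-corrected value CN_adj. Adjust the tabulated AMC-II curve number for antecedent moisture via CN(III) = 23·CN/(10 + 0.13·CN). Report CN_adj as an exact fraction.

CN_adj = 43700/497 ≈ 87.928

NRCS table: gravel roads, soil group A → CN(II) = 76
Wet (AMC III): CN(III) = 23·76/(10 + 0.13·76) = 1748/(497/25) = 43700/497 ≈ 87.928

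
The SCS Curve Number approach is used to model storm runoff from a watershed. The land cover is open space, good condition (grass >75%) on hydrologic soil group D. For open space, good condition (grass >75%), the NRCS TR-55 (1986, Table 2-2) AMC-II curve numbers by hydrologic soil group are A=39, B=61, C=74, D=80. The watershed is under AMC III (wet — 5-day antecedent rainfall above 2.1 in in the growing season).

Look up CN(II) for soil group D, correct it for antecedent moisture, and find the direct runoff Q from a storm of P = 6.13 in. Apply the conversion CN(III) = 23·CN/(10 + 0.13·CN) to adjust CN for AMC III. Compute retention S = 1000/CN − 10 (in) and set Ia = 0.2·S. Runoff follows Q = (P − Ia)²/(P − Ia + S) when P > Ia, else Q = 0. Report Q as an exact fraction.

Q = 184932801/37027700 in ≈ 4.994 in

NRCS table: open space, good condition (grass >75%), soil group D → CN(II) = 80
CN(III) from CN(II)=80: (23·80)/(10 + 0.13·80) = 4600/51 ≈ 90.196
Max retention: S = 1000/(4600/51) − 10 = 25/23 in (≈ 1.087 in)
Ia = 0.2S: 0.2·1.087 = 0.217 in (exactly 5/23)
P − Ia = 6.130 − 0.217 = 13599/2300 ≈ 5.913 in (> 0, runoff occurs)
Q = (13599/2300)²/((13599/2300) + 25/23) = (184932801/5290000)/(16099/2300) = 184932801/37027700 in ≈ 4.994 in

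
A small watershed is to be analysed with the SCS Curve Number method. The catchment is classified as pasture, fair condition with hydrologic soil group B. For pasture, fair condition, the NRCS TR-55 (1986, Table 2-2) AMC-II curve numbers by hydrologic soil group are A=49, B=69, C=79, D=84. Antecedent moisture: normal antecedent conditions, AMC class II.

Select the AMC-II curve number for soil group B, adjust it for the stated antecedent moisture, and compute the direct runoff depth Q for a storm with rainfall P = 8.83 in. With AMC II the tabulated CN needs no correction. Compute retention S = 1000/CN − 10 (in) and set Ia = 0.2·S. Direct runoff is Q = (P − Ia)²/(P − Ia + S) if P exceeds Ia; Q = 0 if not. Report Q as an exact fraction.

NRCS table: pasture, fair condition, soil group B → CN(II) = 69
AMC II — tabulated CN = 69 applies directly.
Retention S: 1000/CN − 10 with CN=69.000 → S = 310/69 ≈ 4.493 in
Ia = 0.2·(310/69) = 62/69 in ≈ 0.899 in
P − Ia = 8.830 − 0.899 = 54727/6900 ≈ 7.931 in (> 0, runoff occurs)
Q: (54727/6900)² ÷ (85727/6900) = 2995044529/591516300 in (≈ 5.063 in)

Q = 2995044529/591516300 in ≈ 5.063 in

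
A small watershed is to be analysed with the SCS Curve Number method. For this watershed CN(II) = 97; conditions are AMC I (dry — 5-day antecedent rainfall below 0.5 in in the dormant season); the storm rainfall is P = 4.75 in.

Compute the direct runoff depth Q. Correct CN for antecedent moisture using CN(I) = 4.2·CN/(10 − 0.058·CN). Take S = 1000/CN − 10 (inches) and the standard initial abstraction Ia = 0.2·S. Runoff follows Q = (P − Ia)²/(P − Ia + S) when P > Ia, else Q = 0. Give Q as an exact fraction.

Q = 156275001/39384716 in ≈ 3.968 in

Dry (AMC I): CN(I) = 4.2·97/(10 − 0.058·97) = (2037/5)/(2187/500) = 67900/729 ≈ 93.141
S = 1000/(67900/729) − 10 = 500/679 in ≈ 0.736 in
Ia = 0.2·(500/679) = 100/679 in ≈ 0.147 in
P − Ia = 4.750 − 0.147 = 12501/2716 ≈ 4.603 in (> 0, runoff occurs)
Runoff Q = (P−Ia)²/(P−Ia+S) = (4.603)²/(4.603+0.736) = 156275001/39384716 ≈ 3.968 in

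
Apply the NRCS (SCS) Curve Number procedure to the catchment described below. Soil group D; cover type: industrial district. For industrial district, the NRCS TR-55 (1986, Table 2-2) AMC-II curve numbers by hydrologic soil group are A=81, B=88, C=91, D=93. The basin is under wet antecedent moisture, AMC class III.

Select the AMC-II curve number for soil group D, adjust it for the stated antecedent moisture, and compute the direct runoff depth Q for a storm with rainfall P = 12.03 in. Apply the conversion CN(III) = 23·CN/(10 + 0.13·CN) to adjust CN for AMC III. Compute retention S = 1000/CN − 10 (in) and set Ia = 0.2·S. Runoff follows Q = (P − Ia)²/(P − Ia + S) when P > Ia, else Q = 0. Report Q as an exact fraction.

NRCS table: industrial district, soil group D → CN(II) = 93
Adjust CN=93 to AMC III: 23·93/(10 + 0.13·93) → 2139 ÷ (2209/100) = 213900/2209 ≈ 96.831
Max retention: S = 1000/(213900/2209) − 10 = 700/2139 in (≈ 0.327 in)
Ia = 0.2·(700/2139) = 140/2139 in ≈ 0.065 in
Excess rainfall: 12.030 − 0.065 = 11.965 in; P > Ia so Q > 0
Q = (2559217/213900)²/((2559217/213900) + 700/2139) = (6549591653089/45753210000)/(2629217/213900) = 6549591653089/562389516300 in ≈ 11.646 in

Q = 6549591653089/562389516300 in ≈ 11.646 in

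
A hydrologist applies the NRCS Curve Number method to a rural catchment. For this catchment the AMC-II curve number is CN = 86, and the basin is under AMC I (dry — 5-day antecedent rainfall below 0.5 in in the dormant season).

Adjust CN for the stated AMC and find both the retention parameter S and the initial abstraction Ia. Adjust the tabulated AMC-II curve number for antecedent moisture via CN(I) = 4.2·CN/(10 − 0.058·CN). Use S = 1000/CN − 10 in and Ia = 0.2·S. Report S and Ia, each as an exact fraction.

Adjust CN=86 to AMC I: 4.2·86/(10 − 0.058·86) → (1806/5) ÷ (1253/250) = 12900/179 ≈ 72.067
S = 1000/(12900/179) − 10 = 500/129 in ≈ 3.876 in
Ia = 0.2S: 0.2·3.876 = 0.775 in (exactly 100/129)

S = 500/129 in ≈ 3.876 in; Ia = 100/129 in ≈ 0.775 in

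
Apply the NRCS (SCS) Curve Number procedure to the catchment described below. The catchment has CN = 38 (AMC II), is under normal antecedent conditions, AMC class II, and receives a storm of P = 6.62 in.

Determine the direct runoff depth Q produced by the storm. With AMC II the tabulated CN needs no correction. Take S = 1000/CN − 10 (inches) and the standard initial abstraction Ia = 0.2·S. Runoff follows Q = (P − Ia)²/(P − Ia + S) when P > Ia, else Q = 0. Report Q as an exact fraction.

Q = 10169721/17754550 in ≈ 0.573 in

Average conditions: CN = 38 (no AMC adjustment).
S = 1000/38 − 10 = 310/19 in ≈ 16.316 in
Ia = 0.2·(310/19) = 62/19 in ≈ 3.263 in
Since P=6.620 > Ia=3.263: effective rainfall P−Ia = 3189/950 in
Q = (3189/950)²/((3189/950) + 310/19) = (10169721/902500)/(18689/950) = 10169721/17754550 in ≈ 0.573 in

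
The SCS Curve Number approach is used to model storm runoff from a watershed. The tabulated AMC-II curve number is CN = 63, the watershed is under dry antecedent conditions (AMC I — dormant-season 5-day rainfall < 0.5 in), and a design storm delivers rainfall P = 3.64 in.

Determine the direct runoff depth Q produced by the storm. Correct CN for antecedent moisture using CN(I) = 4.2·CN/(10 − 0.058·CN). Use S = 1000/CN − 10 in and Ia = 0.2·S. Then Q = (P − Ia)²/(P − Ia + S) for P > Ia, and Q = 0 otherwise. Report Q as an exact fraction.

Q = 778019449/16219748475 in ≈ 0.048 in

CN(I) from CN(II)=63: (4.2·63)/(10 − 0.058·63) = 132300/3173 ≈ 41.696
S = 1000/(132300/3173) − 10 = 18500/1323 in ≈ 13.983 in
Initial abstraction Ia = S/5 = (18500/1323)/5 = 3700/1323 ≈ 2.797 in
Since P=3.640 > Ia=2.797: effective rainfall P−Ia = 27893/33075 in
Q = (27893/33075)²/((27893/33075) + 18500/1323) = (778019449/1093955625)/(490393/33075) = 778019449/16219748475 in ≈ 0.048 in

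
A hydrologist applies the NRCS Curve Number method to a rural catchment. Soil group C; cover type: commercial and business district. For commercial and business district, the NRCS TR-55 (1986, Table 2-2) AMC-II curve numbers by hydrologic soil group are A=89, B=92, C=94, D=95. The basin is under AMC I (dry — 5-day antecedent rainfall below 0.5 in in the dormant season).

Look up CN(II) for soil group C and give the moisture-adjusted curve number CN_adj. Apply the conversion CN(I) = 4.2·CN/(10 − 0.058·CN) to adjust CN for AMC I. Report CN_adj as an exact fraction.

NRCS table: commercial and business district, soil group C → CN(II) = 94
CN(I) from CN(II)=94: (4.2·94)/(10 − 0.058·94) = 32900/379 ≈ 86.807

CN_adj = 32900/379 ≈ 86.807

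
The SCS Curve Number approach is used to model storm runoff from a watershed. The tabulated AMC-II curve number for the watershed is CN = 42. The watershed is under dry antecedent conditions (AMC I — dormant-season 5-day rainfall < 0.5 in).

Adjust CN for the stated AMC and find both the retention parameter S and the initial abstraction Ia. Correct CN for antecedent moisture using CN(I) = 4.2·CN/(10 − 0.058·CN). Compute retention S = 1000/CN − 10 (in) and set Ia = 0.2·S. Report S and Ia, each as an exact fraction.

S = 14500/441 in ≈ 32.880 in; Ia = 2900/441 in ≈ 6.576 in

CN(I) from CN(II)=42: (4.2·42)/(10 − 0.058·42) = 44100/1891 ≈ 23.321
S = 1000/(44100/1891) − 10 = 14500/441 in ≈ 32.880 in
Initial abstraction Ia = S/5 = (14500/441)/5 = 2900/441 ≈ 6.576 in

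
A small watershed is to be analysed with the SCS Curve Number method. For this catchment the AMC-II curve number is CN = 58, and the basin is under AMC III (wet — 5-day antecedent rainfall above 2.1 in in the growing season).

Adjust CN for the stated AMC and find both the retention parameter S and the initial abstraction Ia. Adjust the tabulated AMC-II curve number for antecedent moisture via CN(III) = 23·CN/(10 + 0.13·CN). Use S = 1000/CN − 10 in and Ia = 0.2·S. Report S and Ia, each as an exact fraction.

Wet (AMC III): CN(III) = 23·58/(10 + 0.13·58) = 1334/(877/50) = 66700/877 ≈ 76.055
Max retention: S = 1000/(66700/877) − 10 = 2100/667 in (≈ 3.148 in)
Ia = 0.2·(2100/667) = 420/667 in ≈ 0.630 in

S = 2100/667 in ≈ 3.148 in; Ia = 420/667 in ≈ 0.630 in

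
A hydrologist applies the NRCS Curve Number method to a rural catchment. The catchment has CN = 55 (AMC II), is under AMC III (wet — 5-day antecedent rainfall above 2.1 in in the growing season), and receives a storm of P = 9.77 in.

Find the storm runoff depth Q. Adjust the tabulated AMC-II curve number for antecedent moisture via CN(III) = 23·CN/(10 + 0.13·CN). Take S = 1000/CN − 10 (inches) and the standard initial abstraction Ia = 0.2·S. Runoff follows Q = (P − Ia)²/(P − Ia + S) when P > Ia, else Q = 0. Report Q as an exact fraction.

Adjust CN=55 to AMC III: 23·55/(10 + 0.13·55) → 1265 ÷ (343/20) = 25300/343 ≈ 73.761
Retention S: 1000/CN − 10 with CN=73.761 → S = 900/253 ≈ 3.557 in
Initial abstraction Ia = S/5 = (900/253)/5 = 180/253 ≈ 0.711 in
P − Ia = 9.770 − 0.711 = 229181/25300 ≈ 9.059 in (> 0, runoff occurs)
Q: (229181/25300)² ÷ (319181/25300) = 52523930761/8075279300 in (≈ 6.504 in)

Q = 52523930761/8075279300 in ≈ 6.504 in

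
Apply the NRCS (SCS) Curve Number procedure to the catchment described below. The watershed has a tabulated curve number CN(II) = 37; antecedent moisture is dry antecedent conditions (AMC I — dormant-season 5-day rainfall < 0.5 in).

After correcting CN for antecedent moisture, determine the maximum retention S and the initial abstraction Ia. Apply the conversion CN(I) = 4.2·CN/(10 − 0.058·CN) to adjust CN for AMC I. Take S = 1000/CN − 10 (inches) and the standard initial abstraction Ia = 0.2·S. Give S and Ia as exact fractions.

CN(I) from CN(II)=37: (4.2·37)/(10 − 0.058·37) = 3700/187 ≈ 19.786
Max retention: S = 1000/(3700/187) − 10 = 1500/37 in (≈ 40.541 in)
Initial abstraction Ia = S/5 = (1500/37)/5 = 300/37 ≈ 8.108 in

S = 1500/37 in ≈ 40.541 in; Ia = 300/37 in ≈ 8.108 in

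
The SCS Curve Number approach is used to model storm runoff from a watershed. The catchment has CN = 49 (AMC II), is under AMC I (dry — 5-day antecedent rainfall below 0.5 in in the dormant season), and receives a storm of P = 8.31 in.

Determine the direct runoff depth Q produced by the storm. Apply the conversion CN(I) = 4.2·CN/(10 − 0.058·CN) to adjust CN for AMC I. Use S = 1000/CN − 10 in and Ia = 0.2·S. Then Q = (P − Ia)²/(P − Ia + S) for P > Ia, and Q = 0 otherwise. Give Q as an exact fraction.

Q = 13232591089/33100631900 in ≈ 0.400 in

CN(I) from CN(II)=49: (4.2·49)/(10 − 0.058·49) = 34300/1193 ≈ 28.751
Retention S: 1000/CN − 10 with CN=28.751 → S = 8500/343 ≈ 24.781 in
Ia = 0.2S: 0.2·24.781 = 4.956 in (exactly 1700/343)
Excess rainfall: 8.310 − 4.956 = 3.354 in; P > Ia so Q > 0
Runoff Q = (P−Ia)²/(P−Ia+S) = (3.354)²/(3.354+24.781) = 13232591089/33100631900 ≈ 0.400 in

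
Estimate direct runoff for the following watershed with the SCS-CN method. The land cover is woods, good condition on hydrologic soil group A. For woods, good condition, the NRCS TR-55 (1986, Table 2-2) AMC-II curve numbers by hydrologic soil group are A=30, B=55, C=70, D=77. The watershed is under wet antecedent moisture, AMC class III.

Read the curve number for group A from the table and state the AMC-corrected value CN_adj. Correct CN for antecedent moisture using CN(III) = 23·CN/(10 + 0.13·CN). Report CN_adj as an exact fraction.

NRCS table: woods, good condition, soil group A → CN(II) = 30
CN(III) from CN(II)=30: (23·30)/(10 + 0.13·30) = 6900/139 ≈ 49.640

CN_adj = 6900/139 ≈ 49.640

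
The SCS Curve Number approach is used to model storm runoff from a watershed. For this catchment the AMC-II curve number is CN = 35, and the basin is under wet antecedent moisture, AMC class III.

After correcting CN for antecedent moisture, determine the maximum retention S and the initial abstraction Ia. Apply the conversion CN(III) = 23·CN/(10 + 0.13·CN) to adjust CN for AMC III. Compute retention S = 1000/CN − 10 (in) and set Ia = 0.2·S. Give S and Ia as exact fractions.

Adjust CN=35 to AMC III: 23·35/(10 + 0.13·35) → 805 ÷ (291/20) = 16100/291 ≈ 55.326
Max retention: S = 1000/(16100/291) − 10 = 1300/161 in (≈ 8.075 in)
Ia = 0.2S: 0.2·8.075 = 1.615 in (exactly 260/161)

S = 1300/161 in ≈ 8.075 in; Ia = 260/161 in ≈ 1.615 in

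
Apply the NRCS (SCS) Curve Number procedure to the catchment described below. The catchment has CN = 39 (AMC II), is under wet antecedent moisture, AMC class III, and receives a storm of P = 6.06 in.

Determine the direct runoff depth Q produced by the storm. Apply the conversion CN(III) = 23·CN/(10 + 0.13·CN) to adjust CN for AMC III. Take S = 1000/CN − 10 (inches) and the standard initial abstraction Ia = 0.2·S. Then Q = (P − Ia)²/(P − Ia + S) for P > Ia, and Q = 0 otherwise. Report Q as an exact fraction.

Q = 44432845681/23133226350 in ≈ 1.921 in

Adjust CN=39 to AMC III: 23·39/(10 + 0.13·39) → 897 ÷ (1507/100) = 89700/1507 ≈ 59.522
S = 1000/(89700/1507) − 10 = 6100/897 in ≈ 6.800 in
Ia = 0.2S: 0.2·6.800 = 1.360 in (exactly 1220/897)
Excess rainfall: 6.060 − 1.360 = 4.700 in; P > Ia so Q > 0
Runoff Q = (P−Ia)²/(P−Ia+S) = (4.700)²/(4.700+6.800) = 44432845681/23133226350 ≈ 1.921 in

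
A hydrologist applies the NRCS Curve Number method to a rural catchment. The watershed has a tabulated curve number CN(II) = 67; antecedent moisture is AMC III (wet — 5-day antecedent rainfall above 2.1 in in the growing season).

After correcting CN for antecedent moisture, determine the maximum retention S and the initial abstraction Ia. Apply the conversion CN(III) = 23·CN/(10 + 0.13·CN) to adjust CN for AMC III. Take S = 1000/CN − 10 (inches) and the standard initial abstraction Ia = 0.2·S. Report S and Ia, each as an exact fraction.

Adjust CN=67 to AMC III: 23·67/(10 + 0.13·67) → 1541 ÷ (1871/100) = 154100/1871 ≈ 82.362
Retention S: 1000/CN − 10 with CN=82.362 → S = 3300/1541 ≈ 2.141 in
Initial abstraction Ia = S/5 = (3300/1541)/5 = 660/1541 ≈ 0.428 in

S = 3300/1541 in ≈ 2.141 in; Ia = 660/1541 in ≈ 0.428 in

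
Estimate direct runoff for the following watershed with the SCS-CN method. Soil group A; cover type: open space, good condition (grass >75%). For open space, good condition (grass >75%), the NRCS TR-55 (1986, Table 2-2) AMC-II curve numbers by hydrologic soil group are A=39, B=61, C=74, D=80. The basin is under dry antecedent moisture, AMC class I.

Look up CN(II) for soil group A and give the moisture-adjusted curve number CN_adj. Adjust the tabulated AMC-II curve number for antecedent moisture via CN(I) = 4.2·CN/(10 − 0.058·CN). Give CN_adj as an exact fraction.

CN_adj = 81900/3869 ≈ 21.168

NRCS table: open space, good condition (grass >75%), soil group A → CN(II) = 39
Dry (AMC I): CN(I) = 4.2·39/(10 − 0.058·39) = (819/5)/(3869/500) = 81900/3869 ≈ 21.168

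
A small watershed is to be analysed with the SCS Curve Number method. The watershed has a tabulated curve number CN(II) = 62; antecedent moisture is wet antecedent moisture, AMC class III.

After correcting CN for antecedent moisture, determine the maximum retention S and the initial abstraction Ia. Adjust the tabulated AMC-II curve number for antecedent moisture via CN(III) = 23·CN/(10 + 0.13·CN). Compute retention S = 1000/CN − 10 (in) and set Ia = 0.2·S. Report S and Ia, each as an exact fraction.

Wet (AMC III): CN(III) = 23·62/(10 + 0.13·62) = 1426/(903/50) = 71300/903 ≈ 78.959
Retention S: 1000/CN − 10 with CN=78.959 → S = 1900/713 ≈ 2.665 in
Ia = 0.2·(1900/713) = 380/713 in ≈ 0.533 in

S = 1900/713 in ≈ 2.665 in; Ia = 380/713 in ≈ 0.533 in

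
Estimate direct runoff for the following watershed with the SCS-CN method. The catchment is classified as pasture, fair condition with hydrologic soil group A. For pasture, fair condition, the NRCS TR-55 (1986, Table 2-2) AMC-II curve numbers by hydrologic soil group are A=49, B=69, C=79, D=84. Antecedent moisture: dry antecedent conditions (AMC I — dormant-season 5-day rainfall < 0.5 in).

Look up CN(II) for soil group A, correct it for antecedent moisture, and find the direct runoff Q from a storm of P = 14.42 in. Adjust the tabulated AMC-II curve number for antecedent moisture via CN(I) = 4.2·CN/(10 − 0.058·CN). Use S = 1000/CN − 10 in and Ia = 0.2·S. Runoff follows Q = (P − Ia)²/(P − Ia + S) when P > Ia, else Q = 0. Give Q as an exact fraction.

NRCS table: pasture, fair condition, soil group A → CN(II) = 49
CN(I) from CN(II)=49: (4.2·49)/(10 − 0.058·49) = 34300/1193 ≈ 28.751
S = 1000/(34300/1193) − 10 = 8500/343 in ≈ 24.781 in
Initial abstraction Ia = S/5 = (8500/343)/5 = 1700/343 ≈ 4.956 in
Since P=14.420 > Ia=4.956: effective rainfall P−Ia = 162303/17150 in
Runoff Q = (P−Ia)²/(P−Ia+S) = (9.464)²/(9.464+24.781) = 26342263809/10072246450 ≈ 2.615 in

Q = 26342263809/10072246450 in ≈ 2.615 in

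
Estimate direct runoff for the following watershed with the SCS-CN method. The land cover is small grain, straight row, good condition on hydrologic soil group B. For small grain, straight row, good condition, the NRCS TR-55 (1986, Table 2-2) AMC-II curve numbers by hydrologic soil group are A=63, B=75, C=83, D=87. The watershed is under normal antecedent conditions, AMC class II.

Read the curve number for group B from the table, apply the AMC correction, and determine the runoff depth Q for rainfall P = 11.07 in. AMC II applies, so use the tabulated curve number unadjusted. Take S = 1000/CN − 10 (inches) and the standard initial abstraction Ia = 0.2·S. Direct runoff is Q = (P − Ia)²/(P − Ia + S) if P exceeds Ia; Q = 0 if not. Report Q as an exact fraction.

Q = 9740641/1236300 in ≈ 7.879 in

NRCS table: small grain, straight row, good condition, soil group B → CN(II) = 75
Average conditions: CN = 75 (no AMC adjustment).
S = 1000/75 − 10 = 10/3 in ≈ 3.333 in
Ia = 0.2·(10/3) = 2/3 in ≈ 0.667 in
Excess rainfall: 11.070 − 0.667 = 10.403 in; P > Ia so Q > 0
Q: (3121/300)² ÷ (4121/300) = 9740641/1236300 in (≈ 7.879 in)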